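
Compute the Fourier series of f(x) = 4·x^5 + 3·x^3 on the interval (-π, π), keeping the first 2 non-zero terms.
(-154·π^2 + 8·π^4 + 924)·sin(x) + (-4·π^4 - 51/2 + 17·π^2)·sin(2·x)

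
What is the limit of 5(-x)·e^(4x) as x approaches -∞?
This is a 0·∞ indeterminate form at x → -∞.
Rewrite the product as 5(-x) / e^(-4x) (an ∞/∞ form) and apply L'Hôpital, or use the standard hierarchy e^(4|x|) ≫ |(-x)| as x → -∞.
The indeterminate product → 0, so the limit = 0.

Final answer: 0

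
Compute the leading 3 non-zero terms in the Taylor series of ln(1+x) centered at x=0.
x^3/3 - x^2/2 + x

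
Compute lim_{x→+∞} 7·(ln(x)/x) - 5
Evaluate the dominant behaviour as x → +∞; each term tends to a finite value or vanishes.
Limit = -5.

Final answer: -5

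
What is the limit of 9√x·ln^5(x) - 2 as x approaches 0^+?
The product is a 0·∞ indeterminate form at x → 0⁺.
Rewrite the product as 9·ln^5(x) / x^(-1/2) and apply L'Hôpital, or use the standard hierarchy x^(-1/2) ≫ |ln x|^5 as x → 0⁺.
The indeterminate product → 0, so the limit = -2.

Final answer: -2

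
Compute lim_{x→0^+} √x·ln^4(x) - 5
The product is a 0·∞ indeterminate form at x → 0⁺.
Rewrite the product as ln^4(x) / x^(-1/2) and apply L'Hôpital, or use the standard hierarchy x^(-1/2) ≫ |ln x|^4 as x → 0⁺.
The indeterminate product → 0, so the limit = -5.

Final answer: -5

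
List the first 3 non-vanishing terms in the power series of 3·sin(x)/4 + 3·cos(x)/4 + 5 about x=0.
-3·x^2/8 + 3·x/4 + 23/4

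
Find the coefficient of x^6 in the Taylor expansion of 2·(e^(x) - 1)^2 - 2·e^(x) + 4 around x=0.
Expand to order 6: 2·(e^(x) - 1)^2 - 2·e^(x) + 4 = 61·x^6/360 + 29·x^5/60 + 13·x^4/12 + 5·x^3/3 + x^2 - 2·x + 2 + O(x^7).
The coefficient of x^6 is 61/360.

Final answer: 61/360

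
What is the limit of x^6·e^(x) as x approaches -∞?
This is a 0·∞ indeterminate form at x → -∞.
Rewrite the product as x^6 / e^(-x) (an ∞/∞ form) and apply L'Hôpital, or use the standard hierarchy e^(|x|) ≫ |x^6| as x → -∞.
The indeterminate product → 0, so the limit = 0.

Final answer: 0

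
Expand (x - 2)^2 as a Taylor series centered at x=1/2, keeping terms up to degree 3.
9/4 - 3·(x - 1/2) + (x - 1/2)^2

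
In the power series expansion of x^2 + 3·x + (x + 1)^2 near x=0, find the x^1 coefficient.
Expand to order 1: x^2 + 3·x + (x + 1)^2 = 5·x + 1 + O(x^2).
The coefficient of x^1 is 5.

Final answer: 5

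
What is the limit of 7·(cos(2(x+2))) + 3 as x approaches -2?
Direct substitution at x = -2 gives 10.

Final answer: 10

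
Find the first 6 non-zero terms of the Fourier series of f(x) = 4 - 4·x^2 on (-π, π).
16·cos(x) - 4·cos(2·x) + 16·cos(3·x)/9 - cos(4·x) + 16·cos(5·x)/25 - 4·π^2/3 + 4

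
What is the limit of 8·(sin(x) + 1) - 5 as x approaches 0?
Direct substitution at x = 0 gives 3.

Final answer: 3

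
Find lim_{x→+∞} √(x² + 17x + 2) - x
This is an ∞ − ∞ indeterminate form.
Multiply and divide by the conjugate √(x²+17x + 2) + x; the x² terms cancel, leaving (17x + 2)/(√(x²+17x + 2)+x) → 17/2.
Limit = 17/2.

Final answer: 17/2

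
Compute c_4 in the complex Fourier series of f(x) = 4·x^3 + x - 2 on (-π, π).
Compute the real Fourier coefficients first: a_4 = 0, b_4 = 1/4 - 2·π^2.
Then c_4 = (a_4 − i·b_4)/2 = -i/8 + i·π^2.

Final answer: -i/8 + i·π^2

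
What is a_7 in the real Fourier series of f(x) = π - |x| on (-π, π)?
a_7 = (1/π) ∫_{-π}^{π} f(x)·cos(7x) dx.
Evaluate the integral (use parity and integration by parts as needed): a_7 = 4/(49·π).

Final answer: 4/(49·π)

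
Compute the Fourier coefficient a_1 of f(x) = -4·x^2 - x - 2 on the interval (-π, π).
a_1 = (1/π) ∫_{-π}^{π} f(x)·cos(1x) dx.
Evaluate the integral (use parity and integration by parts as needed): a_1 = 16.

Final answer: 16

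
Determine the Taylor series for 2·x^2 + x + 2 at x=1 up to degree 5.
5 + 5·(x - 1) + 2·(x - 1)^2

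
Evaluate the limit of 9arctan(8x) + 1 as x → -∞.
Evaluate the dominant behaviour as x → -∞; each term tends to a finite value or vanishes.
Limit = 1 - 9·π/2.

Final answer: 1 - 9·π/2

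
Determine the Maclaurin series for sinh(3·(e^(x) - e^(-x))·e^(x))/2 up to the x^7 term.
59116·x^7/105 + 4052·x^6/15 + 614·x^5/5 + 55·x^4 + 20·x^3 + 3·x^2 + 3·x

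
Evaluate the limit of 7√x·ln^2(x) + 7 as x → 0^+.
The product is a 0·∞ indeterminate form at x → 0⁺.
Rewrite the product as 7·ln^2(x) / x^(-1/2) and apply L'Hôpital, or use the standard hierarchy x^(-1/2) ≫ |ln x|^2 as x → 0⁺.
The indeterminate product → 0, so the limit = 7.

Final answer: 7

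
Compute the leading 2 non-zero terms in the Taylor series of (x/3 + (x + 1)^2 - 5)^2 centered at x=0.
16 - 56·x/3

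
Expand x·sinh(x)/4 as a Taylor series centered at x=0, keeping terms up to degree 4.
x^4/24 + x^2/4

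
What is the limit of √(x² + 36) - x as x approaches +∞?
This is an ∞ − ∞ indeterminate form.
Multiply and divide by the conjugate √(x²+36) + x; the x² terms cancel, leaving 36/(√(x²+36)+x) → 0.
Limit = 0.

Final answer: 0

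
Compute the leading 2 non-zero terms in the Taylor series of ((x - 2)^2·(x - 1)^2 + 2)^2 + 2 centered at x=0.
38 - 144·x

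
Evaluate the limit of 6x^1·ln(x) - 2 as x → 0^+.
The product is a 0·∞ indeterminate form at x → 0⁺.
Rewrite the product as 6·ln(x) / x^(-1) and apply L'Hôpital, or use the standard hierarchy x^(-1) ≫ |ln x| as x → 0⁺.
The indeterminate product → 0, so the limit = -2.

Final answer: -2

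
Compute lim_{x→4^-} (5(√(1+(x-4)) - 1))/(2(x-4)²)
Both numerator and denominator → 0 as x → 4^-; this is a 0/0 indeterminate form.
Expand each to leading order near x = 4: numerator ~ 5·(x - 4)/2, denominator ~ 2·(x - 4)^2.
The limit of the ratio is -∞.

Final answer: -∞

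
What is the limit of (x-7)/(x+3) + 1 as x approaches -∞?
Evaluate the dominant behaviour as x → -∞; each term tends to a finite value or vanishes.
Limit = 2.

Final answer: 2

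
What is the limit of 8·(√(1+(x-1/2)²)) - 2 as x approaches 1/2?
Direct substitution at x = 1/2 gives 6.

Final answer: 6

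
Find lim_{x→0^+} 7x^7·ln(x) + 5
The product is a 0·∞ indeterminate form at x → 0⁺.
Rewrite the product as 7·ln(x) / x^(-7) and apply L'Hôpital, or use the standard hierarchy x^(-7) ≫ |ln x| as x → 0⁺.
The indeterminate product → 0, so the limit = 5.

Final answer: 5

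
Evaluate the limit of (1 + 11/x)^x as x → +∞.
As x → +∞: this is the defining limit (1 + 11/x)^x → e^11.
Limit = e^(11).

Final answer: e^(11)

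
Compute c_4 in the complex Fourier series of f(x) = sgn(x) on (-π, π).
Compute the real Fourier coefficients first: a_4 = 0, b_4 = 0.
Then c_4 = (a_4 − i·b_4)/2 = 0.

Final answer: 0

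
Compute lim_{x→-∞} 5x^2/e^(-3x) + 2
The quotient is an ∞/∞ indeterminate form as x → -∞.
Compare growth rates of the dominant terms (exponentials ≫ polynomials ≫ logarithms), or apply L'Hôpital's rule; the quotient → 0.
Adding the constant: 0 + 2 = 2. Limit = 2.

Final answer: 2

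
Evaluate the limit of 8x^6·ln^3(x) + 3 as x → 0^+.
The product is a 0·∞ indeterminate form at x → 0⁺.
Rewrite the product as 8·ln^3(x) / x^(-6) and apply L'Hôpital, or use the standard hierarchy x^(-6) ≫ |ln x|^3 as x → 0⁺.
The indeterminate product → 0, so the limit = 3.

Final answer: 3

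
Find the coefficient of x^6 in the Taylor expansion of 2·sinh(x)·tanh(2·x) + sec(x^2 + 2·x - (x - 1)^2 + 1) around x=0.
Expand to order 6: 2·sinh(x)·tanh(2·x) + sec(x^2 + 2·x - (x - 1)^2 + 1) = 3547·x^6/10 + 146·x^4/3 + 12·x^2 + 1 + O(x^7).
The coefficient of x^6 is 3547/10.

Final answer: 3547/10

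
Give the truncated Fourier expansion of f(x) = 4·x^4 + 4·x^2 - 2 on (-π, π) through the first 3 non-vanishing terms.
(176 - 32·π^2)·cos(x) + (-8 + 8·π^2)·cos(2·x) - 2 + 4·π^2/3 + 4·π^4/5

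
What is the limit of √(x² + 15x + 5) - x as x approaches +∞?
This is an ∞ − ∞ indeterminate form.
Multiply and divide by the conjugate √(x²+15x + 5) + x; the x² terms cancel, leaving (15x + 5)/(√(x²+15x + 5)+x) → 15/2.
Limit = 15/2.

Final answer: 15/2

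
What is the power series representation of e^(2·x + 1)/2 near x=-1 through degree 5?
e^(-1)/2 + e^(-1)·(x + 1) + e^(-1)·(x + 1)^2 + 2·e^(-1)·(x + 1)^3/3 + e^(-1)·(x + 1)^4/3 + 2·e^(-1)·(x + 1)^5/15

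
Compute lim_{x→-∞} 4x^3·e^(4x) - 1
The product is a 0·∞ indeterminate form at x → -∞.
Rewrite the product as 4x^3 / e^(-4x) (an ∞/∞ form) and apply L'Hôpital, or use the standard hierarchy e^(4|x|) ≫ |x^3| as x → -∞.
The indeterminate product → 0, so the limit = -1.

Final answer: -1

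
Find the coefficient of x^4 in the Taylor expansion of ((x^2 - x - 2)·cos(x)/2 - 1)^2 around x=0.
Expand to order 4: ((x^2 - x - 2)·cos(x)/2 - 1)^2 = 23·x^4/12 - 2·x^3 - 15·x^2/4 + 2·x + 4 + O(x^5).
The coefficient of x^4 is 23/12.

Final answer: 23/12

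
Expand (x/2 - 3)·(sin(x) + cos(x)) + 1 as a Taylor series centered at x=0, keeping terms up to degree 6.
x^6/120 - x^5/240 - 5·x^4/24 + x^3/4 + 2·x^2 - 5·x/2 - 2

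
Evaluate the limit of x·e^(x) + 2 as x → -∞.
The product is a 0·∞ indeterminate form at x → -∞.
Rewrite the product as x / e^(-x) (an ∞/∞ form) and apply L'Hôpital, or use the standard hierarchy e^(|x|) ≫ |x| as x → -∞.
The indeterminate product → 0, so the limit = 2.

Final answer: 2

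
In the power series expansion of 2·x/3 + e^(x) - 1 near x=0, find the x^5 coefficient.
Expand to order 5: 2·x/3 + e^(x) - 1 = x^5/120 + x^4/24 + x^3/6 + x^2/2 + 5·x/3 + O(x^6).
The coefficient of x^5 is 1/120.

Final answer: 1/120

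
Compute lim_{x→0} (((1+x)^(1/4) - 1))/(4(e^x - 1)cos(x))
Both numerator and denominator → 0 as x → 0; this is a 0/0 indeterminate form.
Expand each to leading order near x = 0: numerator ~ x/4, denominator ~ 4·x.
The limit of the ratio is 1/16.

Final answer: 1/16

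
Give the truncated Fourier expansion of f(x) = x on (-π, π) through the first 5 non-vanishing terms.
2·sin(x) - sin(2·x) + 2·sin(3·x)/3 - sin(4·x)/2 + 2·sin(5·x)/5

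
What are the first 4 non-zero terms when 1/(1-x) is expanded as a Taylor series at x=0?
x^3 + x^2 + x + 1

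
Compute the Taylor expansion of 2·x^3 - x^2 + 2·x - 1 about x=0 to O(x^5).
2·x^3 - x^2 + 2·x - 1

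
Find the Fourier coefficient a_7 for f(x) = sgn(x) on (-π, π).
a_7 = (1/π) ∫_{-π}^{π} f(x)·cos(7x) dx.
Evaluate the integral (use parity and integration by parts as needed): a_7 = 0.

Final answer: 0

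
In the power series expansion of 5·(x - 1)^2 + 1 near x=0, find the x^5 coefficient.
Expand to order 5: 5·(x - 1)^2 + 1 = 5·x^2 - 10·x + 6 + O(x^6).
The coefficient of x^5 is 0.

Final answer: 0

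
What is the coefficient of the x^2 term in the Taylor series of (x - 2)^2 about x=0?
Expand to order 2: (x - 2)^2 = x^2 - 4·x + 4 + O(x^3).
The coefficient of x^2 is 1.

Final answer: 1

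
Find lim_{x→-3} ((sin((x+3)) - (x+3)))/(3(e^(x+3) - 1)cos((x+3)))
Both numerator and denominator → 0 as x → -3; this is a 0/0 indeterminate form.
Expand each to leading order near x = -3: numerator ~ -(x + 3)^3/6, denominator ~ 3·(x + 3).
The limit of the ratio is 0.

Final answer: 0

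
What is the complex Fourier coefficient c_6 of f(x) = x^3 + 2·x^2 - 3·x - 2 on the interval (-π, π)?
Compute the real Fourier coefficients first: a_6 = 2/9, b_6 = 19/18 - π^2/3.
Then c_6 = (a_6 − i·b_6)/2 = 1/9 - 19·i/36 + i·π^2/6.

Final answer: 1/9 - 19·i/36 + i·π^2/6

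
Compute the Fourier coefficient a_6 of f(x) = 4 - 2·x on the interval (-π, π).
a_6 = (1/π) ∫_{-π}^{π} f(x)·cos(6x) dx.
Evaluate the integral (use parity and integration by parts as needed): a_6 = 0.

Final answer: 0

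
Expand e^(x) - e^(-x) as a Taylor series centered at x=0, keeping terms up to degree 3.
x^3/3 + 2·x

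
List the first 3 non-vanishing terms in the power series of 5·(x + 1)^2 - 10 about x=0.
5·x^2 + 10·x - 5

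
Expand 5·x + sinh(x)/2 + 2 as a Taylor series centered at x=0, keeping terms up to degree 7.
x^7/10080 + x^5/240 + x^3/12 + 11·x/2 + 2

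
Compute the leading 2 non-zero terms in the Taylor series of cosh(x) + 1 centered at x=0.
x^2/2 + 2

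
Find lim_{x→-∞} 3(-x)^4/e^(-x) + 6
The quotient is an ∞/∞ indeterminate form as x → -∞.
Compare growth rates of the dominant terms (exponentials ≫ polynomials ≫ logarithms), or apply L'Hôpital's rule; the quotient → 0.
Adding the constant: 0 + 6 = 6. Limit = 6.

Final answer: 6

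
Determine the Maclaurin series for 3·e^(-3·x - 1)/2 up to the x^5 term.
-243·x^5·e^(-1)/80 + 81·x^4·e^(-1)/16 - 27·x^3·e^(-1)/4 + 27·x^2·e^(-1)/4 - 9·x·e^(-1)/2 + 3·e^(-1)/2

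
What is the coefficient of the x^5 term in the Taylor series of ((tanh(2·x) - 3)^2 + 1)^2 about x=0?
Expand to order 5: ((tanh(2·x) - 3)^2 + 1)^2 = -128·x^5 - 1744·x^4/3 + 224·x^3 + 224·x^2 - 240·x + 100 + O(x^6).
The coefficient of x^5 is -128.

Final answer: -128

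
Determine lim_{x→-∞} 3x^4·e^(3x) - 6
The product is a 0·∞ indeterminate form at x → -∞.
Rewrite the product as 3x^4 / e^(-3x) (an ∞/∞ form) and apply L'Hôpital, or use the standard hierarchy e^(3|x|) ≫ |x^4| as x → -∞.
The indeterminate product → 0, so the limit = -6.

Final answer: -6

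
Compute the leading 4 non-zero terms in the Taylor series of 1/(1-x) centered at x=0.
x^3 + x^2 + x + 1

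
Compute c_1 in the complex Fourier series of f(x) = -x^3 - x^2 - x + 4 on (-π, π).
Compute the real Fourier coefficients first: a_1 = 4, b_1 = 10 - 2·π^2.
Then c_1 = (a_1 − i·b_1)/2 = 2 - 5·i + i·π^2.

Final answer: 2 - 5·i + i·π^2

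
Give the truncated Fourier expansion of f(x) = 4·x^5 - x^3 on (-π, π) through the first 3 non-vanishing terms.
(-162·π^2 + 8·π^4 + 972)·sin(x) + (-4·π^4 - 63/2 + 21·π^2)·sin(2·x) + (-178·π^2/27 + 356/81 + 8·π^4/3)·sin(3·x)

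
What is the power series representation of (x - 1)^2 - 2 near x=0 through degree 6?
x^2 - 2·x - 1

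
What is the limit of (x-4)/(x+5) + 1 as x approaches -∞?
Evaluate the dominant behaviour as x → -∞; each term tends to a finite value or vanishes.
Limit = 2.

Final answer: 2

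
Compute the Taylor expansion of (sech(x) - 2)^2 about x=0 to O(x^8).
-7·x^6/180 - x^4/6 + x^2 + 1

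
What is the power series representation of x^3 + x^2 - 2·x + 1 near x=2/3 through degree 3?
11/27 + 2·(x - 2/3)/3 + 3·(x - 2/3)^2 + (x - 2/3)^3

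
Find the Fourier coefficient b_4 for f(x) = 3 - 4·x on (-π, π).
b_4 = (1/π) ∫_{-π}^{π} f(x)·sin(4x) dx.
Evaluate the integral (use parity and integration by parts as needed): b_4 = 2.

Final answer: 2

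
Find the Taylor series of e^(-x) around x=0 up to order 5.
-x^5/120 + x^4/24 - x^3/6 + x^2/2 - x + 1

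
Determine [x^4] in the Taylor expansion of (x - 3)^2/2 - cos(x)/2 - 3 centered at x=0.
Expand to order 4: (x - 3)^2/2 - cos(x)/2 - 3 = -x^4/48 + 3·x^2/4 - 3·x + 1 + O(x^5).
The coefficient of x^4 is -1/48.

Final answer: -1/48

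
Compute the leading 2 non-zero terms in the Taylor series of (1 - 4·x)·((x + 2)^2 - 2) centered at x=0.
2 - 4·x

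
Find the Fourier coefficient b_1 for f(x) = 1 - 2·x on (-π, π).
b_1 = (1/π) ∫_{-π}^{π} f(x)·sin(1x) dx.
Evaluate the integral (use parity and integration by parts as needed): b_1 = -4.

Final answer: -4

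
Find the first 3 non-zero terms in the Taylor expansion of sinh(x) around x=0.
x^5/120 + x^3/6 + x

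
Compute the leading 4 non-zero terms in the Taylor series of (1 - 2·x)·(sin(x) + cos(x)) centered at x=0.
5·x^3/6 - 5·x^2/2 - x + 1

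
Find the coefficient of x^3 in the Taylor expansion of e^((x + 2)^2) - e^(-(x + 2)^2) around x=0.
Expand to order 3: e^((x + 2)^2) - e^(-(x + 2)^2) = x^3·(20·e^(-4)/3 + 44·e^(4)/3) + x^2·(-7·e^(-4) + 9·e^(4)) + x·(4·e^(-4) + 4·e^(4)) - e^(-4) + e^(4) + O(x^4).
The coefficient of x^3 is 20·e^(-4)/3 + 44·e^(4)/3.

Final answer: 20·e^(-4)/3 + 44·e^(4)/3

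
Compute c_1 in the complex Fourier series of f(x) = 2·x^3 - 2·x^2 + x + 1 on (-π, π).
Compute the real Fourier coefficients first: a_1 = 8, b_1 = -22 + 4·π^2.
Then c_1 = (a_1 − i·b_1)/2 = 4 - 2·i·π^2 + 11·i.

Final answer: 4 - 2·i·π^2 + 11·i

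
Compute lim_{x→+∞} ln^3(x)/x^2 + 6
The quotient is an ∞/∞ indeterminate form as x → +∞.
The polynomial denominator x^2 dominates the logarithmic numerator (any positive power of x ≫ ln^3(x) as x → ∞), so the quotient → 0.
Adding the constant: 0 + 6 = 6. Limit = 6.

Final answer: 6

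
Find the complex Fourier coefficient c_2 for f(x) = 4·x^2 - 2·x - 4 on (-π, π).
Compute the real Fourier coefficients first: a_2 = 4, b_2 = 2.
Then c_2 = (a_2 − i·b_2)/2 = 2 - i.

Final answer: 2 - i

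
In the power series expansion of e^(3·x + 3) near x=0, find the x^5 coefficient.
Expand to order 5: e^(3·x + 3) = 81·x^5·e^(3)/40 + 27·x^4·e^(3)/8 + 9·x^3·e^(3)/2 + 9·x^2·e^(3)/2 + 3·x·e^(3) + e^(3) + O(x^6).
The coefficient of x^5 is 81·e^(3)/40.

Final answer: 81·e^(3)/40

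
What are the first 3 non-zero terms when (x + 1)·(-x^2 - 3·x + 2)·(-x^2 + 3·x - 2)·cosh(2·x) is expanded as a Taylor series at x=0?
-5·x^2 + 8·x - 4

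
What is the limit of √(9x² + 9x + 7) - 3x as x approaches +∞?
As x → +∞: multiply by the conjugate to get (9x+7)/(√(9x²+9x+7)+3x); the denominator ~ 6x, so the limit is 9/6 = 3/2.
Limit = 3/2.

Final answer: 3/2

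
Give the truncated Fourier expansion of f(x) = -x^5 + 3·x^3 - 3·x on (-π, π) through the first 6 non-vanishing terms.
(-282 - 2·π^4 + 46·π^2)·sin(x) + (-8·π^2 + 15 + π^4)·sin(2·x) + (-2·π^4/3 - 350/81 + 94·π^2/27)·sin(3·x) + (-17·π^2/8 + 147/64 + π^4/2)·sin(4·x) + (-2·π^4/5 - 978/625 + 38·π^2/25)·sin(5·x) + (-32·π^2/27 + 97/81 + π^4/3)·sin(6·x)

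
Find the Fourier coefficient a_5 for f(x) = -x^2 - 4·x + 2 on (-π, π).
a_5 = (1/π) ∫_{-π}^{π} f(x)·cos(5x) dx.
Evaluate the integral (use parity and integration by parts as needed): a_5 = 4/25.

Final answer: 4/25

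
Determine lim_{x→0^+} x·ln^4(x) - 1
The product is a 0·∞ indeterminate form at x → 0⁺.
Rewrite the product as ln^4(x) / x^(-1) and apply L'Hôpital, or use the standard hierarchy x^(-1) ≫ |ln x|^4 as x → 0⁺.
The indeterminate product → 0, so the limit = -1.

Final answer: -1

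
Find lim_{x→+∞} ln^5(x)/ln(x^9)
This is an ∞/∞ indeterminate form as x → +∞.
Write ln(x^9) = 9·ln(x), reducing the quotient to ln^4(x)/9 → ∞.
Limit = ∞.

Final answer: ∞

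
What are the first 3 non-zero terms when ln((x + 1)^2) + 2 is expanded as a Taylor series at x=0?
-x^2 + 2·x + 2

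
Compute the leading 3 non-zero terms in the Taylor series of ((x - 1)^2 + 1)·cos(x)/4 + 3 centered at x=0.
x^3/4 - x/2 + 7/2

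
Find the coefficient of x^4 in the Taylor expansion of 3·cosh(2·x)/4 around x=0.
Expand to order 4: 3·cosh(2·x)/4 = x^4/2 + 3·x^2/2 + 3/4 + O(x^5).
The coefficient of x^4 is 1/2.

Final answer: 1/2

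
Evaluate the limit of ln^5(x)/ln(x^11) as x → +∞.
This is an ∞/∞ indeterminate form as x → +∞.
Write ln(x^11) = 11·ln(x), reducing the quotient to ln^4(x)/11 → ∞.
Limit = ∞.

Final answer: ∞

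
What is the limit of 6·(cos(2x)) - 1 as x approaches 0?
Direct substitution at x = 0 gives 5.

Final answer: 5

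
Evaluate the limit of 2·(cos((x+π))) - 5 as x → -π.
Direct substitution at x = -π gives -3.

Final answer: -3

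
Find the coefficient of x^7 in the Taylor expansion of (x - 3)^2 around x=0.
Expand to order 7: (x - 3)^2 = x^2 - 6·x + 9 + O(x^8).
The coefficient of x^7 is 0.

Final answer: 0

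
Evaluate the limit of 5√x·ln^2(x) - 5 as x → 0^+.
The product is a 0·∞ indeterminate form at x → 0⁺.
Rewrite the product as 5·ln^2(x) / x^(-1/2) and apply L'Hôpital, or use the standard hierarchy x^(-1/2) ≫ |ln x|^2 as x → 0⁺.
The indeterminate product → 0, so the limit = -5.

Final answer: -5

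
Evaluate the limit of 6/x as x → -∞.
Evaluate the dominant behaviour as x → -∞; each term tends to a finite value or vanishes.
Limit = 0.

Final answer: 0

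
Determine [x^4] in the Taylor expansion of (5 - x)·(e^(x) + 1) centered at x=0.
Expand to order 4: (5 - x)·(e^(x) + 1) = x^4/24 + x^3/3 + 3·x^2/2 + 3·x + 10 + O(x^5).
The coefficient of x^4 is 1/24.

Final answer: 1/24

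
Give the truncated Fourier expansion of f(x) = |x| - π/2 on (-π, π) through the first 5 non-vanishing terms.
-4·cos(x)/π - 4·cos(3·x)/(9·π) - 4·cos(5·x)/(25·π) - 4·cos(7·x)/(49·π) - 4·cos(9·x)/(81·π)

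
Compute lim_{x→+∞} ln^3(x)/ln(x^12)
This is an ∞/∞ indeterminate form as x → +∞.
Write ln(x^12) = 12·ln(x), reducing the quotient to ln^2(x)/12 → ∞.
Limit = ∞.

Final answer: ∞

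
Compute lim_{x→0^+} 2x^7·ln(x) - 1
The product is a 0·∞ indeterminate form at x → 0⁺.
Rewrite the product as 2·ln(x) / x^(-7) and apply L'Hôpital, or use the standard hierarchy x^(-7) ≫ |ln x| as x → 0⁺.
The indeterminate product → 0, so the limit = -1.

Final answer: -1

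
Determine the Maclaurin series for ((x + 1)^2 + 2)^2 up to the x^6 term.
x^4 + 4·x^3 + 10·x^2 + 12·x + 9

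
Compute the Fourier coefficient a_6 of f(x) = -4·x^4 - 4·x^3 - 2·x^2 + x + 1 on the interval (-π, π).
a_6 = (1/π) ∫_{-π}^{π} f(x)·cos(6x) dx.
Evaluate the integral (use parity and integration by parts as needed): a_6 = -8·π^2/9 - 2/27.

Final answer: -8·π^2/9 - 2/27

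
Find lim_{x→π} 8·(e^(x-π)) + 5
Direct substitution at x = π gives 13.

Final answer: 13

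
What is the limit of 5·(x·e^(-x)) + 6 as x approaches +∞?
Evaluate the dominant behaviour as x → +∞; each term tends to a finite value or vanishes.
Limit = 6.

Final answer: 6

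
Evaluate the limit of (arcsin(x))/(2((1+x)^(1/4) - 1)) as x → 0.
Both numerator and denominator → 0 as x → 0; this is a 0/0 indeterminate form.
Expand each to leading order near x = 0: numerator ~ x, denominator ~ x/2.
The limit of the ratio is 2.

Final answer: 2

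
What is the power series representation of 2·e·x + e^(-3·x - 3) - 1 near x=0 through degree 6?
81·x^6·e^(-3)/80 - 81·x^5·e^(-3)/40 + 27·x^4·e^(-3)/8 - 9·x^3·e^(-3)/2 + 9·x^2·e^(-3)/2 + x·(-3·e^(-3) + 2·e) - 1 + e^(-3)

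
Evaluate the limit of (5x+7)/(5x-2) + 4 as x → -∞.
Evaluate the dominant behaviour as x → -∞; each term tends to a finite value or vanishes.
Limit = 5.

Final answer: 5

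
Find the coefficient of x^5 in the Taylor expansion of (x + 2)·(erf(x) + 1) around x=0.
Expand to order 5: (x + 2)·(erf(x) + 1) = 2·x^5/(5·√(π)) - 2·x^4/(3·√(π)) - 4·x^3/(3·√(π)) + 2·x^2/√(π) + x·(1 + 4/√(π)) + 2 + O(x^6).
The coefficient of x^5 is 2/(5·√(π)).

Final answer: 2/(5·√(π))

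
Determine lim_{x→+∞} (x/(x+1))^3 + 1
As x → +∞: x/(x+1) = 1/(1 + 1/x) → 1, and the 3rd power of a limit-1 base also → 1; with the additive constant, 1 + 1 = 2.
Limit = 2.

Final answer: 2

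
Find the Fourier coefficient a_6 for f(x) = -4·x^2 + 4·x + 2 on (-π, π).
a_6 = (1/π) ∫_{-π}^{π} f(x)·cos(6x) dx.
Evaluate the integral (use parity and integration by parts as needed): a_6 = -4/9.

Final answer: -4/9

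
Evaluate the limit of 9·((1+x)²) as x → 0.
Direct substitution at x = 0 gives 9.

Final answer: 9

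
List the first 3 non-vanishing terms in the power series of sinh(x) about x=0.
x^5/120 + x^3/6 + x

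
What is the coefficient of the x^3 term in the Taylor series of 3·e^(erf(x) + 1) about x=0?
Expand to order 3: 3·e^(erf(x) + 1) = x^3·(-2·e/√(π) + 4·e/π^(3/2)) + 6·e·x^2/π + 6·e·x/√(π) + 3·e + O(x^4).
The coefficient of x^3 is -2·e/√(π) + 4·e/π^(3/2).

Final answer: -2·e/√(π) + 4·e/π^(3/2)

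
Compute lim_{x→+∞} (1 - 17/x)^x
As x → +∞: this is the defining limit (1 - 17/x)^x → e^(-17).
Limit = e^(-17).

Final answer: e^(-17)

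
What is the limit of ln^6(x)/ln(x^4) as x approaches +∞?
This is an ∞/∞ indeterminate form as x → +∞.
Write ln(x^4) = 4·ln(x), reducing the quotient to ln^5(x)/4 → ∞.
Limit = ∞.

Final answer: ∞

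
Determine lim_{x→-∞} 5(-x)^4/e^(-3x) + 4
The quotient is an ∞/∞ indeterminate form as x → -∞.
Compare growth rates of the dominant terms (exponentials ≫ polynomials ≫ logarithms), or apply L'Hôpital's rule; the quotient → 0.
Adding the constant: 0 + 4 = 4. Limit = 4.

Final answer: 4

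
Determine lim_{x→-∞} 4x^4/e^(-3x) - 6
The quotient is an ∞/∞ indeterminate form as x → -∞.
Compare growth rates of the dominant terms (exponentials ≫ polynomials ≫ logarithms), or apply L'Hôpital's rule; the quotient → 0.
Adding the constant: 0 - 6 = -6. Limit = -6.

Final answer: -6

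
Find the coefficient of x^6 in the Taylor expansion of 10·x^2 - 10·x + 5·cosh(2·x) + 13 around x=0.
Expand to order 6: 10·x^2 - 10·x + 5·cosh(2·x) + 13 = 4·x^6/9 + 10·x^4/3 + 20·x^2 - 10·x + 18 + O(x^7).
The coefficient of x^6 is 4/9.

Final answer: 4/9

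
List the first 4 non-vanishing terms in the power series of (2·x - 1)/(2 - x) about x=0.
3·x^3/16 + 3·x^2/8 + 3·x/4 - 1/2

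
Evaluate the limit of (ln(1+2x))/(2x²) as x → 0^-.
Both numerator and denominator → 0 as x → 0^-; this is a 0/0 indeterminate form.
Expand each to leading order near x = 0: numerator ~ 2·x, denominator ~ 2·x^2.
The limit of the ratio is -∞.

Final answer: -∞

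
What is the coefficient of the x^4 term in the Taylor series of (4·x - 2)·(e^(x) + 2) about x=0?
Expand to order 4: (4·x - 2)·(e^(x) + 2) = 7·x^4/12 + 5·x^3/3 + 3·x^2 + 10·x - 6 + O(x^5).
The coefficient of x^4 is 7/12.

Final answer: 7/12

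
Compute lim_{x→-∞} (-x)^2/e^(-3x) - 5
The quotient is an ∞/∞ indeterminate form as x → -∞.
Compare growth rates of the dominant terms (exponentials ≫ polynomials ≫ logarithms), or apply L'Hôpital's rule; the quotient → 0.
Adding the constant: 0 - 5 = -5. Limit = -5.

Final answer: -5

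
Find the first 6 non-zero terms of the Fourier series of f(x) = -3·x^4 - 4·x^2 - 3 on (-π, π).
(-128 + 24·π^2)·cos(x) + (5 - 6·π^2)·cos(2·x) + 8·π^2·cos(3·x)/3 + (-3·π^2/2 - 7/16)·cos(4·x) + (256/625 + 24·π^2/25)·cos(5·x) - 3·π^4/5 - 4·π^2/3 - 3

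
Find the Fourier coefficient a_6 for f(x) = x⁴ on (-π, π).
a_6 = (1/π) ∫_{-π}^{π} f(x)·cos(6x) dx.
Evaluate the integral (use parity and integration by parts as needed): a_6 = -1/27 + 2·π^2/9.

Final answer: -1/27 + 2·π^2/9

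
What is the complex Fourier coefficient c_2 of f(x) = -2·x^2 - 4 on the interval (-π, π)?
Compute the real Fourier coefficients first: a_2 = -2, b_2 = 0.
Then c_2 = (a_2 − i·b_2)/2 = -1.

Final answer: -1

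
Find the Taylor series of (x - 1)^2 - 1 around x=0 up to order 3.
x^2 - 2·x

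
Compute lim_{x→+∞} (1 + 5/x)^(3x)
As x → +∞: write (1 + 5/x)^(3x) = ((1 + 5/x)^x)^3 → (e^5)^3 = e^15.
Limit = e^(15).

Final answer: e^(15)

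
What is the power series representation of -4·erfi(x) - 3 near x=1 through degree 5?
-4·erfi(1) - 3 - 8·e·(x - 1)/√(π) - 8·e·(x - 1)^2/√(π) - 8·e·(x - 1)^3/√(π) - 20·e·(x - 1)^4/(3·√(π)) - 76·e·(x - 1)^5/(15·√(π))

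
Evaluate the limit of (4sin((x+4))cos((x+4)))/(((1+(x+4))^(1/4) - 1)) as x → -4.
Both numerator and denominator → 0 as x → -4; this is a 0/0 indeterminate form.
Expand each to leading order near x = -4: numerator ~ 4·(x + 4), denominator ~ (x + 4)/4.
The limit of the ratio is 16.

Final answer: 16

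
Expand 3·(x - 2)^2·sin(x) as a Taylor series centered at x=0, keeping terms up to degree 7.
19·x^7/840 - x^6/10 - 2·x^5/5 + 2·x^4 + x^3 - 12·x^2 + 12·x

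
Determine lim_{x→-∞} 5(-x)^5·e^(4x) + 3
The product is a 0·∞ indeterminate form at x → -∞.
Rewrite the product as 5(-x)^5 / e^(-4x) (an ∞/∞ form) and apply L'Hôpital, or use the standard hierarchy e^(4|x|) ≫ |(-x)^5| as x → -∞.
The indeterminate product → 0, so the limit = 3.

Final answer: 3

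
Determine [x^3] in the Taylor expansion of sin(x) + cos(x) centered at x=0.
Expand to order 3: sin(x) + cos(x) = -x^3/6 - x^2/2 + x + 1 + O(x^4).
The coefficient of x^3 is -1/6.

Final answer: -1/6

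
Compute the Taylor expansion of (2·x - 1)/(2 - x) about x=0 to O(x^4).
3·x^3/16 + 3·x^2/8 + 3·x/4 - 1/2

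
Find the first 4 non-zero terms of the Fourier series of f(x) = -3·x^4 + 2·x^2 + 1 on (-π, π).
(-152 + 24·π^2)·cos(x) + (11 - 6·π^2)·cos(2·x) + (-8/3 + 8·π^2/3)·cos(3·x) - 3·π^4/5 + 1 + 2·π^2/3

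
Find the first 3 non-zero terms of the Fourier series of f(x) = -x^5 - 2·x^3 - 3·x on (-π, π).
(-222 - 2·π^4 + 36·π^2)·sin(x) + (-3·π^2 + 15/2 + π^4)·sin(2·x) + (-2·π^4/3 - 170/81 + 4·π^2/27)·sin(3·x)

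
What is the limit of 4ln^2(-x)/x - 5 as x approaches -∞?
The quotient is an ∞/∞ indeterminate form as x → -∞.
Compare growth rates of the dominant terms (exponentials ≫ polynomials ≫ logarithms), or apply L'Hôpital's rule; the quotient → 0.
Adding the constant: 0 - 5 = -5. Limit = -5.

Final answer: -5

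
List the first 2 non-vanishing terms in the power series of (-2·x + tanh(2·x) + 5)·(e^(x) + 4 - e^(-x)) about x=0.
10·x + 20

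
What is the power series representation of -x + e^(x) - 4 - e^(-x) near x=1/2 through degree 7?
(-9·e^(1/2) - 2 + 2·e)·e^(-1/2)/2 + (-e^(1/2) + 1 + e)·e^(-1/2)·(x - 1/2) + (-1 + e)·e^(-1/2)·(x - 1/2)^2/2 + (1 + e)·e^(-1/2)·(x - 1/2)^3/6 + (-1 + e)·e^(-1/2)·(x - 1/2)^4/24 + (1 + e)·e^(-1/2)·(x - 1/2)^5/120 + (-1 + e)·e^(-1/2)·(x - 1/2)^6/720 + (1 + e)·e^(-1/2)·(x - 1/2)^7/5040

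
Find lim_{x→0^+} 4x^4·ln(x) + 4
The product is a 0·∞ indeterminate form at x → 0⁺.
Rewrite the product as 4·ln(x) / x^(-4) and apply L'Hôpital, or use the standard hierarchy x^(-4) ≫ |ln x| as x → 0⁺.
The indeterminate product → 0, so the limit = 4.

Final answer: 4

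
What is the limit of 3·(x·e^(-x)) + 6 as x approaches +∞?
Evaluate the dominant behaviour as x → +∞; each term tends to a finite value or vanishes.
Limit = 6.

Final answer: 6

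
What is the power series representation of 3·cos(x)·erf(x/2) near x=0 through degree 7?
-337·x^7/(13440·√(π)) + 43·x^5/(160·√(π)) - 7·x^3/(4·√(π)) + 3·x/√(π)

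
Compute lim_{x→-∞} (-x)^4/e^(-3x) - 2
The quotient is an ∞/∞ indeterminate form as x → -∞.
Compare growth rates of the dominant terms (exponentials ≫ polynomials ≫ logarithms), or apply L'Hôpital's rule; the quotient → 0.
Adding the constant: 0 - 2 = -2. Limit = -2.

Final answer: -2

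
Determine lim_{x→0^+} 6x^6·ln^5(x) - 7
The product is a 0·∞ indeterminate form at x → 0⁺.
Rewrite the product as 6·ln^5(x) / x^(-6) and apply L'Hôpital, or use the standard hierarchy x^(-6) ≫ |ln x|^5 as x → 0⁺.
The indeterminate product → 0, so the limit = -7.

Final answer: -7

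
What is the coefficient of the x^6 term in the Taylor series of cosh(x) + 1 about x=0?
Expand to order 6: cosh(x) + 1 = x^6/720 + x^4/24 + x^2/2 + 2 + O(x^7).
The coefficient of x^6 is 1/720.

Final answer: 1/720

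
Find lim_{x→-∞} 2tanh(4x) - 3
Evaluate the dominant behaviour as x → -∞; each term tends to a finite value or vanishes.
Limit = -5.

Final answer: -5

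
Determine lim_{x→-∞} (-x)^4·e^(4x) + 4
The product is a 0·∞ indeterminate form at x → -∞.
Rewrite the product as (-x)^4 / e^(-4x) (an ∞/∞ form) and apply L'Hôpital, or use the standard hierarchy e^(4|x|) ≫ |(-x)^4| as x → -∞.
The indeterminate product → 0, so the limit = 4.

Final answer: 4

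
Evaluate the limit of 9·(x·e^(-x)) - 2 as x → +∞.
Evaluate the dominant behaviour as x → +∞; each term tends to a finite value or vanishes.
Limit = -2.

Final answer: -2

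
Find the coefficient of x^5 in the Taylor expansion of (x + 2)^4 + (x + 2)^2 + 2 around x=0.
Expand to order 5: (x + 2)^4 + (x + 2)^2 + 2 = x^4 + 8·x^3 + 25·x^2 + 36·x + 22 + O(x^6).
The coefficient of x^5 is 0.

Final answer: 0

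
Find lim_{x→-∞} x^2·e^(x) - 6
The product is a 0·∞ indeterminate form at x → -∞.
Rewrite the product as x^2 / e^(-x) (an ∞/∞ form) and apply L'Hôpital, or use the standard hierarchy e^(|x|) ≫ |x^2| as x → -∞.
The indeterminate product → 0, so the limit = -6.

Final answer: -6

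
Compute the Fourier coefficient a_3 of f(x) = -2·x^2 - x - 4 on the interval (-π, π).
a_3 = (1/π) ∫_{-π}^{π} f(x)·cos(3x) dx.
Evaluate the integral (use parity and integration by parts as needed): a_3 = 8/9.

Final answer: 8/9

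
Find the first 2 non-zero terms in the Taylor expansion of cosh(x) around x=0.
x^2/2 + 1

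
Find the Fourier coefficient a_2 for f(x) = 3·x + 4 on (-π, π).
a_2 = (1/π) ∫_{-π}^{π} f(x)·cos(2x) dx.
Evaluate the integral (use parity and integration by parts as needed): a_2 = 0.

Final answer: 0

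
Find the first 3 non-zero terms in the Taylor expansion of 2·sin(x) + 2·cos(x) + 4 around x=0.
-x^2 + 2·x + 6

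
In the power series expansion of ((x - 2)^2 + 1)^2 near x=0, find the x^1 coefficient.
Expand to order 1: ((x - 2)^2 + 1)^2 = 25 - 40·x + O(x^2).
The coefficient of x^1 is -40.

Final answer: -40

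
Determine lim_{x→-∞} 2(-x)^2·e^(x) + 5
The product is a 0·∞ indeterminate form at x → -∞.
Rewrite the product as 2(-x)^2 / e^(-x) (an ∞/∞ form) and apply L'Hôpital, or use the standard hierarchy e^(|x|) ≫ |(-x)^2| as x → -∞.
The indeterminate product → 0, so the limit = 5.

Final answer: 5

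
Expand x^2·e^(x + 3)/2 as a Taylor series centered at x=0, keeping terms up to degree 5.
x^5·e^(3)/12 + x^4·e^(3)/4 + x^3·e^(3)/2 + x^2·e^(3)/2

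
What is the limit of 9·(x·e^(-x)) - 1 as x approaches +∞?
Evaluate the dominant behaviour as x → +∞; each term tends to a finite value or vanishes.
Limit = -1.

Final answer: -1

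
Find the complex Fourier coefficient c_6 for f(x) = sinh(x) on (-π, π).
Compute the real Fourier coefficients first: a_6 = 0, b_6 = -12·sinh(π)/(37·π).
Then c_6 = (a_6 − i·b_6)/2 = 6·i·sinh(π)/(37·π).

Final answer: 6·i·sinh(π)/(37·π)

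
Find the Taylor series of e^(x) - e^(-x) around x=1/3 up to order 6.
(-1 + e^(2/3))·e^(-1/3) + (1 + e^(2/3))·e^(-1/3)·(x - 1/3) + (-1 + e^(2/3))·e^(-1/3)·(x - 1/3)^2/2 + (1 + e^(2/3))·e^(-1/3)·(x - 1/3)^3/6 + (-1 + e^(2/3))·e^(-1/3)·(x - 1/3)^4/24 + (1 + e^(2/3))·e^(-1/3)·(x - 1/3)^5/120 + (-1 + e^(2/3))·e^(-1/3)·(x - 1/3)^6/720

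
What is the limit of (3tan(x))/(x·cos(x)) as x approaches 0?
Both numerator and denominator → 0 as x → 0; this is a 0/0 indeterminate form.
Expand each to leading order near x = 0: numerator ~ 3·x, denominator ~ x.
The limit of the ratio is 3.

Final answer: 3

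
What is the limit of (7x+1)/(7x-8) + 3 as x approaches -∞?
Evaluate the dominant behaviour as x → -∞; each term tends to a finite value or vanishes.
Limit = 4.

Final answer: 4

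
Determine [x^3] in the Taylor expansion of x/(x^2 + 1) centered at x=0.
Expand to order 3: x/(x^2 + 1) = -x^3 + x + O(x^4).
The coefficient of x^3 is -1.

Final answer: -1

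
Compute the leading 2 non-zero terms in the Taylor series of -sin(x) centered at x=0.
x^3/6 - x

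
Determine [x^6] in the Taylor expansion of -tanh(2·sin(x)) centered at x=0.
Expand to order 6: -tanh(2·sin(x)) = -337·x^5/60 + 3·x^3 - 2·x + O(x^7).
The coefficient of x^6 is 0.

Final answer: 0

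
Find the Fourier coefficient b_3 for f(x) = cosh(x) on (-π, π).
b_3 = (1/π) ∫_{-π}^{π} f(x)·sin(3x) dx.
Evaluate the integral (use parity and integration by parts as needed): b_3 = 0.

Final answer: 0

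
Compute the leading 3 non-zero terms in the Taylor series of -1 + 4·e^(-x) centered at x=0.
2·x^2 - 4·x + 3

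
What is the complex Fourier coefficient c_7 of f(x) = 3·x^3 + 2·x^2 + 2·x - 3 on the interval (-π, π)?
Compute the real Fourier coefficients first: a_7 = -8/49, b_7 = 160/343 + 6·π^2/7.
Then c_7 = (a_7 − i·b_7)/2 = -4/49 - 3·i·π^2/7 - 80·i/343.

Final answer: -4/49 - 3·i·π^2/7 - 80·i/343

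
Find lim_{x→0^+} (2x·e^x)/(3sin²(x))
Both numerator and denominator → 0 as x → 0^+; this is a 0/0 indeterminate form.
Expand each to leading order near x = 0: numerator ~ 2·x, denominator ~ 3·x^2.
The limit of the ratio is ∞.

Final answer: ∞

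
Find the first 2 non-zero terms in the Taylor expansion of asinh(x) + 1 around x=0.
x + 1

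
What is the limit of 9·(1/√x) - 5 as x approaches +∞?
Evaluate the dominant behaviour as x → +∞; each term tends to a finite value or vanishes.
Limit = -5.

Final answer: -5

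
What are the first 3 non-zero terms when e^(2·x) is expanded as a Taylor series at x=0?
2·x^2 + 2·x + 1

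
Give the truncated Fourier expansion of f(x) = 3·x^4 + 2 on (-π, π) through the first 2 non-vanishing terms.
(144 - 24·π^2)·cos(x) + 2 + 3·π^4/5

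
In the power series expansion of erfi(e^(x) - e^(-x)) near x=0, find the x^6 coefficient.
0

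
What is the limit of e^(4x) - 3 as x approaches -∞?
Evaluate the dominant behaviour as x → -∞; each term tends to a finite value or vanishes.
Limit = -3.

Final answer: -3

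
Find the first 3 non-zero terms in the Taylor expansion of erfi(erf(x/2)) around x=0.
x^5·(-1/(6·π^2) + 1/(80·π) + 1/(5·π^3)) + x^3·(-1/(6·π) + 2/(3·π^2)) + 2·x/π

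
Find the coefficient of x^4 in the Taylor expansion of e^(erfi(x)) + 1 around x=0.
Expand to order 4: e^(erfi(x)) + 1 = x^4·(2/(3·π^2) + 4/(3·π)) + x^3·(4/(3·π^(3/2)) + 2/(3·√(π))) + 2·x^2/π + 2·x/√(π) + 2 + O(x^5).
The coefficient of x^4 is 2/(3·π^2) + 4/(3·π).

Final answer: 2/(3·π^2) + 4/(3·π)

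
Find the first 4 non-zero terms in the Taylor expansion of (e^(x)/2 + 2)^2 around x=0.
2·x^3/3 + 3·x^2/2 + 5·x/2 + 25/4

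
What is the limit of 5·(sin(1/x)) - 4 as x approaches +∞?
Evaluate the dominant behaviour as x → +∞; each term tends to a finite value or vanishes.
Limit = -4.

Final answer: -4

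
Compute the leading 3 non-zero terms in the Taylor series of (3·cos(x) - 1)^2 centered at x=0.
11·x^4/4 - 6·x^2 + 4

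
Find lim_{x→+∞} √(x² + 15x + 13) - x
This is an ∞ − ∞ indeterminate form.
Multiply and divide by the conjugate √(x²+15x + 13) + x; the x² terms cancel, leaving (15x + 13)/(√(x²+15x + 13)+x) → 15/2.
Limit = 15/2.

Final answer: 15/2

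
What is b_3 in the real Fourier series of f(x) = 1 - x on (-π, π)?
b_3 = (1/π) ∫_{-π}^{π} f(x)·sin(3x) dx.
Evaluate the integral (use parity and integration by parts as needed): b_3 = -2/3.

Final answer: -2/3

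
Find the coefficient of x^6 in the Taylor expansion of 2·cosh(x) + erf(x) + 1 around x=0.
Expand to order 6: 2·cosh(x) + erf(x) + 1 = x^6/360 + x^5/(5·√(π)) + x^4/12 - 2·x^3/(3·√(π)) + x^2 + 2·x/√(π) + 3 + O(x^7).
The coefficient of x^6 is 1/360.

Final answer: 1/360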